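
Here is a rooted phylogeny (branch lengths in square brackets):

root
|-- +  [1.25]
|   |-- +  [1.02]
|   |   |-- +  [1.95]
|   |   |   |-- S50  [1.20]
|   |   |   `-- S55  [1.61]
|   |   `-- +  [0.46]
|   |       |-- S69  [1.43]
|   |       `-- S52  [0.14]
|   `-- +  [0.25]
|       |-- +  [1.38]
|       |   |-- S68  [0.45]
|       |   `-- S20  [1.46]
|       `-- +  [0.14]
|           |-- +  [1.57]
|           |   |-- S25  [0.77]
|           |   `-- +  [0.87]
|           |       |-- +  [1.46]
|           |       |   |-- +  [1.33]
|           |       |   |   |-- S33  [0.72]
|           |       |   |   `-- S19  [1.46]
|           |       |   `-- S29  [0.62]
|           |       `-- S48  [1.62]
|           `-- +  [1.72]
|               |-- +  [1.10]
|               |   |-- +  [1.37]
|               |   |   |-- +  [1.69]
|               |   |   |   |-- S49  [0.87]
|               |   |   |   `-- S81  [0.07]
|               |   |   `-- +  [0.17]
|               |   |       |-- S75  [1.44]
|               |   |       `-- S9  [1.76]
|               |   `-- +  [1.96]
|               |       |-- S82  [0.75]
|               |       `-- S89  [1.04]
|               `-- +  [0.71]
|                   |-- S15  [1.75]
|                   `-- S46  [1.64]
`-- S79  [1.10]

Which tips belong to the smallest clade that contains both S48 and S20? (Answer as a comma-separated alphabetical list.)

Tracing S48: it sits inside (((S33,S19),S29),S48).
Tracing S20: it sits inside (S68,S20).
The smallest clade enclosing both is ((S68,S20),((S25,(((S33,S19),S29),S48)),((((S49,S81),(S75,S9)),(S82,S89)),(S15,S46)))); the answer is its 15 terminal taxa in alphabetical order.

S15, S19, S20, S25, S29, S33, S46, S48, S49, S68, S75, S81, S82, S89, S9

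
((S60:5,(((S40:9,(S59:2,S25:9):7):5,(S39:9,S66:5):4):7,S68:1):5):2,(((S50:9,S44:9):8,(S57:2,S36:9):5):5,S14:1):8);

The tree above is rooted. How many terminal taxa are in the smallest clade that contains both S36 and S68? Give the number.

The MRCA of S36 and S68 is the root, so the clade is the entire tree.
That clade contains 12 terminal taxa: S14, S25, S36, S39, S40, S44, S50, S57, S59, S60, S66, S68.

12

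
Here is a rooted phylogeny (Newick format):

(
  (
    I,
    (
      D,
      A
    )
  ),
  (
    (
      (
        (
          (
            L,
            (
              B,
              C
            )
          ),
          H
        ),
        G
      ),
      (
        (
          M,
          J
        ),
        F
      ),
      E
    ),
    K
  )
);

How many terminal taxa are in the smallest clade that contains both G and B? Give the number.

The MRCA of G and B is the node subtending (((L,(B,C)),H),G).
That clade contains 5 terminal taxa: B, C, G, H, L.

5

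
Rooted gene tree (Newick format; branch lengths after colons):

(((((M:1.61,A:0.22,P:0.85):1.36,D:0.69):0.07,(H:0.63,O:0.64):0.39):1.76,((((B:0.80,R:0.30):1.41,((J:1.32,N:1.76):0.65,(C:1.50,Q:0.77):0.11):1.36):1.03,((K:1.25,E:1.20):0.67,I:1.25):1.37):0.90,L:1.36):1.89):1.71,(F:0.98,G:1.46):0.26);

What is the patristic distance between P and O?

3.31

The path runs P → … → MRCA → … → O; the MRCA is the node subtending (((M,A,P),D),(H,O)).
Branch lengths along that path: 0.85 + 1.36 + 0.07 + 0.39 + 0.64 = 3.31.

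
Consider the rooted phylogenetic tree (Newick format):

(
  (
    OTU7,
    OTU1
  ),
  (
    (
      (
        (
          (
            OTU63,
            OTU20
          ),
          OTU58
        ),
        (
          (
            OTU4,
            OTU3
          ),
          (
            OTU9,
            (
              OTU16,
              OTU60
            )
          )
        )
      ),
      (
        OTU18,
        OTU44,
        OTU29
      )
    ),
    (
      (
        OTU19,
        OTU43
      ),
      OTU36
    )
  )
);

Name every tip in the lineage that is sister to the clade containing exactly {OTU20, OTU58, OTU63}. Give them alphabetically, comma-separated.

The clade containing exactly {OTU20, OTU58, OTU63} attaches to the tree at the node subtending (((OTU63,OTU20),OTU58),((OTU4,OTU3),(OTU9,(OTU16,OTU60)))).
The other lineage descending from that same node — the sister group — is ((OTU4,OTU3),(OTU9,(OTU16,OTU60))); its 5 tips in alphabetical order are the answer.

OTU16, OTU3, OTU4, OTU60, OTU9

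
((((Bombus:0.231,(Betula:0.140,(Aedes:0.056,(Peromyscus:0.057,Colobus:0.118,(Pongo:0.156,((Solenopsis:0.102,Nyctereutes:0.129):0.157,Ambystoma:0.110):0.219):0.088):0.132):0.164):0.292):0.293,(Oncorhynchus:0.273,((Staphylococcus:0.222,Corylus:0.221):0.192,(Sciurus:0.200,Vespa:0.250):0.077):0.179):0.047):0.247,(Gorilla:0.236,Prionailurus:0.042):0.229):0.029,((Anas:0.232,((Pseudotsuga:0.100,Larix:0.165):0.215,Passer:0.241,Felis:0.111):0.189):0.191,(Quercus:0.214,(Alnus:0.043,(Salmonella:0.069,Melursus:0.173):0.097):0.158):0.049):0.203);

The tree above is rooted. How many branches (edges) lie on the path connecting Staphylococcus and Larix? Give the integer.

The MRCA of Staphylococcus and Larix is the root of the tree.
From Staphylococcus up to that node: 6 branches. From Larix up to the same node: 5 branches. Total: 6 + 5 = 11.

11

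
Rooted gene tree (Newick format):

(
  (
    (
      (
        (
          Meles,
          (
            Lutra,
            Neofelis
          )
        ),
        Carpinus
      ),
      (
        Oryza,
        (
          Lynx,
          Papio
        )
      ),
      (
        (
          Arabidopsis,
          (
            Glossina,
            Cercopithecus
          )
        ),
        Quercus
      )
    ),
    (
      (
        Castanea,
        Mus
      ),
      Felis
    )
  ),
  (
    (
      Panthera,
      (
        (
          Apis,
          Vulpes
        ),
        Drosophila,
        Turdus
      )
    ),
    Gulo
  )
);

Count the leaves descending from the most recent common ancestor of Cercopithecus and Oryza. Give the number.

11

The MRCA of Cercopithecus and Oryza is the node subtending (((Meles,(Lutra,Neofelis)),Carpinus),(Oryza,(Lynx,Papio)),((Arabidopsis,(Glossina,Cercopithecus)),Quercus)).
That clade contains 11 terminal taxa: Arabidopsis, Carpinus, Cercopithecus, Glossina, Lutra, Lynx, Meles, Neofelis, Oryza, Papio, Quercus.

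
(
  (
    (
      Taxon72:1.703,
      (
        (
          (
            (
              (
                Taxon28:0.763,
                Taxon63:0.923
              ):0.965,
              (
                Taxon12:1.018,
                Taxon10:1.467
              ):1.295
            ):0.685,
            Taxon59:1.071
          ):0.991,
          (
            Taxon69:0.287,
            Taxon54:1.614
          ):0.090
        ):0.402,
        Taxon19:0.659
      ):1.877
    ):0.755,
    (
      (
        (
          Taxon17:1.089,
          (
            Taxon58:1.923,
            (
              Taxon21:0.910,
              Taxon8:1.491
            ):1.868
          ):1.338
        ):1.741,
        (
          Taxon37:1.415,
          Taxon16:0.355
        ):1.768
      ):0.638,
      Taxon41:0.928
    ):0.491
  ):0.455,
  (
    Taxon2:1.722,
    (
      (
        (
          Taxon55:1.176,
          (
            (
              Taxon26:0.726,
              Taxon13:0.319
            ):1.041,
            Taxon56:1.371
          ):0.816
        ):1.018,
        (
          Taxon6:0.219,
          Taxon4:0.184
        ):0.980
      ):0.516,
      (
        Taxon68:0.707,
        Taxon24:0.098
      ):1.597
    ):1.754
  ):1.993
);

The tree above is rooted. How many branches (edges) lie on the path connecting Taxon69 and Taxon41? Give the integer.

The MRCA of Taxon69 and Taxon41 is the node subtending ((Taxon72,(((((Taxon28,Taxon63),(Taxon12,Taxon10)),Taxon59),(Taxon69,Taxon54)),Taxon19)),(((Taxon17,(Taxon58,(Taxon21,Taxon8))),(Taxon37,Taxon16)),Taxon41)).
From Taxon69 up to that node: 5 branches. From Taxon41 up to the same node: 2 branches. Total: 5 + 2 = 7.

7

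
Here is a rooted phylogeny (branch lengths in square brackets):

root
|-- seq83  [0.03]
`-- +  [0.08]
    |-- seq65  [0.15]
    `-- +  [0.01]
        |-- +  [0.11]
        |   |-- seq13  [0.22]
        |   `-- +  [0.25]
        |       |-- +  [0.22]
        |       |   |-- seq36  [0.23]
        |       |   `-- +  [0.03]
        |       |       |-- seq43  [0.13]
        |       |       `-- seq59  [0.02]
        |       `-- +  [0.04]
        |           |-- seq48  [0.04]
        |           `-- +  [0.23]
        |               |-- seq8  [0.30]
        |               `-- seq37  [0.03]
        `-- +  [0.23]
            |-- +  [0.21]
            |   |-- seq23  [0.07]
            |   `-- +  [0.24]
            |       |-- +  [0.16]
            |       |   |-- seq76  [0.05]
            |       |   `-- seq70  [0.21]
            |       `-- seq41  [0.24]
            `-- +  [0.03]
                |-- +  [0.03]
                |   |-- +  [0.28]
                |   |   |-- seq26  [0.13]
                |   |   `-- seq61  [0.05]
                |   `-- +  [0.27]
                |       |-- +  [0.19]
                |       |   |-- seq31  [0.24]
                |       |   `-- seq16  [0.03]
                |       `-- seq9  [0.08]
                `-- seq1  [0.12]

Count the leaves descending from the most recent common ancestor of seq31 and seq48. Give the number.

17

The MRCA of seq31 and seq48 is the node subtending ((seq13,((seq36,(seq43,seq59)),(seq48,(seq8,seq37)))),((seq23,((seq76,seq70),seq41)),(((seq26,seq61),((seq31,seq16),seq9)),seq1))).
That clade contains 17 terminal taxa: seq1, seq13, seq16, seq23, seq26, seq31, seq36, seq37, seq41, seq43, seq48, seq59, seq61, seq70, seq76, seq8, seq9.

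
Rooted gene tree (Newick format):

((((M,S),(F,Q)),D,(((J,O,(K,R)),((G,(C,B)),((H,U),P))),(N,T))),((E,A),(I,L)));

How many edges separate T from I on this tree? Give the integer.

7

The MRCA of T and I is the root of the tree.
From T up to that node: 4 branches. From I up to the same node: 3 branches. Total: 4 + 3 = 7.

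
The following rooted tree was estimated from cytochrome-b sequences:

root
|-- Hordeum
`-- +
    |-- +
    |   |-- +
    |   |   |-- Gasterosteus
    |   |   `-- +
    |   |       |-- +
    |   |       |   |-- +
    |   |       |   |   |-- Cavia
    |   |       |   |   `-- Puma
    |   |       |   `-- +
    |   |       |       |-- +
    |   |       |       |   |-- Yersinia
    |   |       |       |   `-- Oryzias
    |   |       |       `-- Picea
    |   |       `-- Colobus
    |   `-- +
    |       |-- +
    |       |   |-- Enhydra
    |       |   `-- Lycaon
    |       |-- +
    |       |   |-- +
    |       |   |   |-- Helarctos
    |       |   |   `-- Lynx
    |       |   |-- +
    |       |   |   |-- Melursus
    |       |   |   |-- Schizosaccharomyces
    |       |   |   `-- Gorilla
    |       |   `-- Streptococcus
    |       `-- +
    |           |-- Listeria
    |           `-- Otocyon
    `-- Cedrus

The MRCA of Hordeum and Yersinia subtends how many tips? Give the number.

19

The MRCA of Hordeum and Yersinia is the root, so the clade is the entire tree.
That clade contains 19 terminal taxa: Cavia, Cedrus, Colobus, Enhydra, Gasterosteus, Gorilla, Helarctos, Hordeum, Listeria, Lycaon, Lynx, Melursus, Oryzias, Otocyon, Picea, Puma, Schizosaccharomyces, Streptococcus, Yersinia.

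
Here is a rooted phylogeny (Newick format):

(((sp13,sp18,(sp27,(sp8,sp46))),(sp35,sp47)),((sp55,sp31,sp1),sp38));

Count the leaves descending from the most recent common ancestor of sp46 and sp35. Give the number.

7

The MRCA of sp46 and sp35 is the node subtending ((sp13,sp18,(sp27,(sp8,sp46))),(sp35,sp47)).
That clade contains 7 terminal taxa: sp13, sp18, sp27, sp35, sp46, sp47, sp8.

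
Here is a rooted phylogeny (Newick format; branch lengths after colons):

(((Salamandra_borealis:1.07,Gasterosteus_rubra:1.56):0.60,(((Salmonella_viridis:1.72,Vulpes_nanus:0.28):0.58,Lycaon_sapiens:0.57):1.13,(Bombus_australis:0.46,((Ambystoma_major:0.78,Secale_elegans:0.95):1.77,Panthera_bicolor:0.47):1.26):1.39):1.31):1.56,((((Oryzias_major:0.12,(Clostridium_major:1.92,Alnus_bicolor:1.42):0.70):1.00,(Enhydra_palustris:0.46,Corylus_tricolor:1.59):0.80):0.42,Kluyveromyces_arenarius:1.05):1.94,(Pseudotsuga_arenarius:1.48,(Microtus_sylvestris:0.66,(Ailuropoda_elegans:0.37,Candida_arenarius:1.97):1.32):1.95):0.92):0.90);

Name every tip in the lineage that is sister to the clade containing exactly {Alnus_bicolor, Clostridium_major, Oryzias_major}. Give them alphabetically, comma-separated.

The clade containing exactly {Alnus_bicolor, Clostridium_major, Oryzias_major} attaches to the tree at the node subtending ((Oryzias_major,(Clostridium_major,Alnus_bicolor)),(Enhydra_palustris,Corylus_tricolor)).
The other lineage descending from that same node — the sister group — is (Enhydra_palustris,Corylus_tricolor); its 2 tips in alphabetical order are the answer.

Corylus_tricolor, Enhydra_palustris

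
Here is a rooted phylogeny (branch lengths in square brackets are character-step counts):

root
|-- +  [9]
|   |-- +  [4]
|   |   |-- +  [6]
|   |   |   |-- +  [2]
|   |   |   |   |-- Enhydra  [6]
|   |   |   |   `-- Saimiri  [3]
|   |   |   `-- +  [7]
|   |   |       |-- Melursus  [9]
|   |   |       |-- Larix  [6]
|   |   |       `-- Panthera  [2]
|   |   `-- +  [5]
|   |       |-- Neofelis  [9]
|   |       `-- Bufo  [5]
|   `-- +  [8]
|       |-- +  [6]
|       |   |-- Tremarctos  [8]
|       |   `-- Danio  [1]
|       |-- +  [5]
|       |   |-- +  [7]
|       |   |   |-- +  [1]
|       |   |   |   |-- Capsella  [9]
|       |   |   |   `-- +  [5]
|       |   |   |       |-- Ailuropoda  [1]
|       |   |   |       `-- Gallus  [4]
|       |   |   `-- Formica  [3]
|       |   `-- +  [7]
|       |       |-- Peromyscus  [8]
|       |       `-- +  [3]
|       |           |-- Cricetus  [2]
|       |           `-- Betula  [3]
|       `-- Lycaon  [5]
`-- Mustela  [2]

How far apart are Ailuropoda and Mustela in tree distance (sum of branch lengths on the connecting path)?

38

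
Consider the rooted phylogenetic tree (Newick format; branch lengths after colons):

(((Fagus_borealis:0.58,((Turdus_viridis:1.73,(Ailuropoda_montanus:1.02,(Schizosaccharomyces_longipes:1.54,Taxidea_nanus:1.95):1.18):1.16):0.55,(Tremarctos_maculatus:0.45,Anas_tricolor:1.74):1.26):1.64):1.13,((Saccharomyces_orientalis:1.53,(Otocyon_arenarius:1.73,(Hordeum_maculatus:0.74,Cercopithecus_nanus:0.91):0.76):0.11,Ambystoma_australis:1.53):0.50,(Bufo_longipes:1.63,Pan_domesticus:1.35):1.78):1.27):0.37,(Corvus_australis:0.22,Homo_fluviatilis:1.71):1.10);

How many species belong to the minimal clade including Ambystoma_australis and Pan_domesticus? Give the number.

7

The MRCA of Ambystoma_australis and Pan_domesticus is the node subtending ((Saccharomyces_orientalis,(Otocyon_arenarius,(Hordeum_maculatus,Cercopithecus_nanus)),Ambystoma_australis),(Bufo_longipes,Pan_domesticus)).
That clade contains 7 terminal taxa: Ambystoma_australis, Bufo_longipes, Cercopithecus_nanus, Hordeum_maculatus, Otocyon_arenarius, Pan_domesticus, Saccharomyces_orientalis.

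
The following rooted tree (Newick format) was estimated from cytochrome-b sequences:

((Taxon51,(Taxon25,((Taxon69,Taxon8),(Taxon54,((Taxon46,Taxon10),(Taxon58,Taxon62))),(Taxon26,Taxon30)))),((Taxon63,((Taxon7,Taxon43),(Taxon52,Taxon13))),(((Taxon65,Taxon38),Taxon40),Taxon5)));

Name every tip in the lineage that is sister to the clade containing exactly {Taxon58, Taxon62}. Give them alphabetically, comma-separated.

The clade containing exactly {Taxon58, Taxon62} attaches to the tree at the node subtending ((Taxon46,Taxon10),(Taxon58,Taxon62)).
The other lineage descending from that same node — the sister group — is (Taxon46,Taxon10); its 2 tips in alphabetical order are the answer.

Taxon10, Taxon46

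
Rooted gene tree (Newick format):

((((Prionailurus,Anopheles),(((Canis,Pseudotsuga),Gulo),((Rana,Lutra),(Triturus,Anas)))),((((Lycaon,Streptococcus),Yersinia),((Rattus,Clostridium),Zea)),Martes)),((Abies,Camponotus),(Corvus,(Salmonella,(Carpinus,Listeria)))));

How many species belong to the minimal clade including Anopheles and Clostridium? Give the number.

The MRCA of Anopheles and Clostridium is the node subtending (((Prionailurus,Anopheles),(((Canis,Pseudotsuga),Gulo),((Rana,Lutra),(Triturus,Anas)))),((((Lycaon,Streptococcus),Yersinia),((Rattus,Clostridium),Zea)),Martes)).
That clade contains 16 terminal taxa: Anas, Anopheles, Canis, Clostridium, Gulo, Lutra, Lycaon, Martes, Prionailurus, Pseudotsuga, Rana, Rattus, Streptococcus, Triturus, Yersinia, Zea.

16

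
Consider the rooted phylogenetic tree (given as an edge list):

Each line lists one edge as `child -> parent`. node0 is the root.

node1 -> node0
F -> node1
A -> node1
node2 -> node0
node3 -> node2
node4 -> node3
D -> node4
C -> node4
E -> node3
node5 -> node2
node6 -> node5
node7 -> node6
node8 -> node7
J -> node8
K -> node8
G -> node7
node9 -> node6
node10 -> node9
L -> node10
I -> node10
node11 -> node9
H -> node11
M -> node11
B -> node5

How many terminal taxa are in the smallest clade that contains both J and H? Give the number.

7

The MRCA of J and H is the node subtending (((J,K),G),((L,I),(H,M))).
That clade contains 7 terminal taxa: G, H, I, J, K, L, M.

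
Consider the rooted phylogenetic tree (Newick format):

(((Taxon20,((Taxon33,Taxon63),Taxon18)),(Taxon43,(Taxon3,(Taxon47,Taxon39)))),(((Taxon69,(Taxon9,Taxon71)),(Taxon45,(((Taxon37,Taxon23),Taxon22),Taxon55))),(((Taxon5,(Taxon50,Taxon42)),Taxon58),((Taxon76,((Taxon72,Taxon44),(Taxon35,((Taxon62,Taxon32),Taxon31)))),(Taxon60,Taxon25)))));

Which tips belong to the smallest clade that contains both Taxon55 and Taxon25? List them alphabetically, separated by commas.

Taxon22, Taxon23, Taxon25, Taxon31, Taxon32, Taxon35, Taxon37, Taxon42, Taxon44, Taxon45, Taxon5, Taxon50, Taxon55, Taxon58, Taxon60, Taxon62, Taxon69, Taxon71, Taxon72, Taxon76, Taxon9

Tracing Taxon55: it sits inside (((Taxon37,Taxon23),Taxon22),Taxon55).
Tracing Taxon25: it sits inside (Taxon60,Taxon25).
The smallest clade enclosing both is (((Taxon69,(Taxon9,Taxon71)),(Taxon45,(((Taxon37,Taxon23),Taxon22),Taxon55))),(((Taxon5,(Taxon50,Taxon42)),Taxon58),((Taxon76,((Taxon72,Taxon44),(Taxon35,((Taxon62,Taxon32),Taxon31)))),(Taxon60,Taxon25)))); the answer is its 21 terminal taxa in alphabetical order.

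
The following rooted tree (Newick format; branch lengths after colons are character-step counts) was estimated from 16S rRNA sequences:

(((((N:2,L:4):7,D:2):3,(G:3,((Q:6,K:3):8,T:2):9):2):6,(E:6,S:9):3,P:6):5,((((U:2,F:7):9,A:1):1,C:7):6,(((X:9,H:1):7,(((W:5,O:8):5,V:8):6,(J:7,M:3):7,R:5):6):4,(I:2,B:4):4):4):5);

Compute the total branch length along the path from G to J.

The path runs G → … → MRCA → … → J; the MRCA is the root of the tree.
Branch lengths along that path: 3 + 2 + 6 + 5 + 5 + 4 + 4 + 6 + 7 + 7 = 49.

49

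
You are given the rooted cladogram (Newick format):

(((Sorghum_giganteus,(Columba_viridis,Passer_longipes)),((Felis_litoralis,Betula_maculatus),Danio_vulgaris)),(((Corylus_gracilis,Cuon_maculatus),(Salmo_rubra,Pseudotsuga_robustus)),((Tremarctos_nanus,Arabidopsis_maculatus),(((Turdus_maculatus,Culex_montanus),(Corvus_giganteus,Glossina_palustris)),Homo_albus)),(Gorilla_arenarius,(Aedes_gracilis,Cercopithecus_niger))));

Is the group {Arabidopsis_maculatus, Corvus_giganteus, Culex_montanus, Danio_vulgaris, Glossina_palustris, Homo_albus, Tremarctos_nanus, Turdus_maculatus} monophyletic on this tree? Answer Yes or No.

The MRCA of the listed taxa is the root, so the smallest clade containing them is the whole tree.
That clade also contains Aedes_gracilis, Betula_maculatus, Cercopithecus_niger, Columba_viridis, Corylus_gracilis, Cuon_maculatus, Felis_litoralis, Gorilla_arenarius, Passer_longipes, Pseudotsuga_robustus, Salmo_rubra, Sorghum_giganteus, which are not in the proposed group, so the group is not monophyletic.

No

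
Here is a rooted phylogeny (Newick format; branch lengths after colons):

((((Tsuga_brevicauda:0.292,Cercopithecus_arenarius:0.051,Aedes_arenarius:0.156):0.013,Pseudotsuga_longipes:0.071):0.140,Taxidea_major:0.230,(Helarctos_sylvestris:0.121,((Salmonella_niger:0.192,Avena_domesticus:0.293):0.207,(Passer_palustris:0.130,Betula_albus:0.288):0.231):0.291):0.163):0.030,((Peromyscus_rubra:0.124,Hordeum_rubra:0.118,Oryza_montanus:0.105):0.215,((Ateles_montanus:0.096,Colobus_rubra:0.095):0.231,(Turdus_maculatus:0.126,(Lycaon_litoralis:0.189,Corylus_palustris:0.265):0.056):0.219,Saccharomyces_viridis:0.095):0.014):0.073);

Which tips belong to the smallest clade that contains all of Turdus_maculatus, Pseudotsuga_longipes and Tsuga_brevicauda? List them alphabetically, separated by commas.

Tracing Turdus_maculatus: it sits inside (Turdus_maculatus,(Lycaon_litoralis,Corylus_palustris)).
Tracing Pseudotsuga_longipes: it sits inside ((Tsuga_brevicauda,Cercopithecus_arenarius,Aedes_arenarius),Pseudotsuga_longipes).
Tracing Tsuga_brevicauda: it sits inside (Tsuga_brevicauda,Cercopithecus_arenarius,Aedes_arenarius).
The smallest clade enclosing all 3 is the whole tree (their MRCA is the root), so the answer is all 19 tips in alphabetical order.

Aedes_arenarius, Ateles_montanus, Avena_domesticus, Betula_albus, Cercopithecus_arenarius, Colobus_rubra, Corylus_palustris, Helarctos_sylvestris, Hordeum_rubra, Lycaon_litoralis, Oryza_montanus, Passer_palustris, Peromyscus_rubra, Pseudotsuga_longipes, Saccharomyces_viridis, Salmonella_niger, Taxidea_major, Tsuga_brevicauda, Turdus_maculatus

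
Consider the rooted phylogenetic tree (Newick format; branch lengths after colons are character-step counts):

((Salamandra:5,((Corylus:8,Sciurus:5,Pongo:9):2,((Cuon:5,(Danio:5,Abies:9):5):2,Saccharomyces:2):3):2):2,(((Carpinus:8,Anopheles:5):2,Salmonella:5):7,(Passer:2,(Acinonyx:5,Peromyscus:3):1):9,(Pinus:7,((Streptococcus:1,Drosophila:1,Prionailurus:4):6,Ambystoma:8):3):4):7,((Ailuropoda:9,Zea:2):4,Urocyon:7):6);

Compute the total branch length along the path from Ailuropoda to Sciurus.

30

The path runs Ailuropoda → … → MRCA → … → Sciurus; the MRCA is the root of the tree.
Branch lengths along that path: 9 + 4 + 6 + 2 + 2 + 2 + 5 = 30.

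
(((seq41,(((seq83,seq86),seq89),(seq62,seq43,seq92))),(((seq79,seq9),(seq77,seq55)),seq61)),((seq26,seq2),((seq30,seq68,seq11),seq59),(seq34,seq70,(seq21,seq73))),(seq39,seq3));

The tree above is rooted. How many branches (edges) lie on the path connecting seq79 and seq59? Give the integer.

8

The MRCA of seq79 and seq59 is the root of the tree.
From seq79 up to that node: 5 branches. From seq59 up to the same node: 3 branches. Total: 5 + 3 = 8.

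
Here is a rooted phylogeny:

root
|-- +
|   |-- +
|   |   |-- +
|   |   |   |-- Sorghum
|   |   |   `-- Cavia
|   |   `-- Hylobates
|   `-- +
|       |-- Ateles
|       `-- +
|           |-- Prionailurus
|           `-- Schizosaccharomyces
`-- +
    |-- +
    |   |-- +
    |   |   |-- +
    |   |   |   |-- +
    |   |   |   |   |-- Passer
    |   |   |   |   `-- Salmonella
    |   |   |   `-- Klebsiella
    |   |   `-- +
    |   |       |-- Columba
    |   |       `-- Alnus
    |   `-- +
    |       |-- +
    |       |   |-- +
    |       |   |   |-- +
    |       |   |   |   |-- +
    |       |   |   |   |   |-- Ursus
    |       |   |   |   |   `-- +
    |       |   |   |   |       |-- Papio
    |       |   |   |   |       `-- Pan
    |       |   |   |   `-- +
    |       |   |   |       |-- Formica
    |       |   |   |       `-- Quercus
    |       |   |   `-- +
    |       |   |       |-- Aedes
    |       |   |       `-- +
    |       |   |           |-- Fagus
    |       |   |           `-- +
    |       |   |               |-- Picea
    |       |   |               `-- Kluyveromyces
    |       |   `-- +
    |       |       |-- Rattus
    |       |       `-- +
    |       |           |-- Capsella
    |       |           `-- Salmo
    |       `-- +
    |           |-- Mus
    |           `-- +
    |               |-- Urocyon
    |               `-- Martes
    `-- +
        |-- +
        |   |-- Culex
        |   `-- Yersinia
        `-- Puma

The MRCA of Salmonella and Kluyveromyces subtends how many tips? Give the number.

20

The MRCA of Salmonella and Kluyveromyces is the node subtending ((((Passer,Salmonella),Klebsiella),(Columba,Alnus)),(((((Ursus,(Papio,Pan)),(Formica,Quercus)),(Aedes,(Fagus,(Picea,Kluyveromyces)))),(Rattus,(Capsella,Salmo))),(Mus,(Urocyon,Martes)))).
That clade contains 20 terminal taxa: Aedes, Alnus, Capsella, Columba, Fagus, Formica, Klebsiella, Kluyveromyces, Martes, Mus, Pan, Papio, Passer, Picea, Quercus, Rattus, Salmo, Salmonella, Urocyon, Ursus.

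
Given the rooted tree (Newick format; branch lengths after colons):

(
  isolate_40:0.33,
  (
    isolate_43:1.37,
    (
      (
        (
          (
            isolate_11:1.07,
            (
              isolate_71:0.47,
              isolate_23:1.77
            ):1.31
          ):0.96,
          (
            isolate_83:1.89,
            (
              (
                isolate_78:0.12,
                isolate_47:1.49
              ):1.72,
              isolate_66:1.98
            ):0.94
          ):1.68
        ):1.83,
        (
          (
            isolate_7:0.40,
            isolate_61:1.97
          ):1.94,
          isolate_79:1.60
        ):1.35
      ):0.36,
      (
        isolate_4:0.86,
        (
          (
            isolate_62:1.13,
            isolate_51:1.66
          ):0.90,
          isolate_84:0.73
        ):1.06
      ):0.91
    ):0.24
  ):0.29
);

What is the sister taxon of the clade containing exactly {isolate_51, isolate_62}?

The clade containing exactly {isolate_51, isolate_62} attaches to the tree at the node subtending ((isolate_62,isolate_51),isolate_84).
The other lineage descending from that same node — the sister group — is the single tip isolate_84.

isolate_84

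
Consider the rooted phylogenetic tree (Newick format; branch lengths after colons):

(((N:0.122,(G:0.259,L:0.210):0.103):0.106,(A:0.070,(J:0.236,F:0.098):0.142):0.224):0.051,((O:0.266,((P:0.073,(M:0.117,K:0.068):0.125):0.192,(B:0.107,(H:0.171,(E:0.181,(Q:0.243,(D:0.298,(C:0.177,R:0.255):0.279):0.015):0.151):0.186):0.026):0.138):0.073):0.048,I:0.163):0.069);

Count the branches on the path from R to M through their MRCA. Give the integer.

10

The MRCA of R and M is the node subtending ((P,(M,K)),(B,(H,(E,(Q,(D,(C,R))))))).
From R up to that node: 7 branches. From M up to the same node: 3 branches. Total: 7 + 3 = 10.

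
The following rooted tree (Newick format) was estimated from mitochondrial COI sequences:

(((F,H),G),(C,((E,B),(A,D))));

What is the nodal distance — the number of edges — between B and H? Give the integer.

The MRCA of B and H is the root of the tree.
From B up to that node: 4 branches. From H up to the same node: 3 branches. Total: 4 + 3 = 7.

7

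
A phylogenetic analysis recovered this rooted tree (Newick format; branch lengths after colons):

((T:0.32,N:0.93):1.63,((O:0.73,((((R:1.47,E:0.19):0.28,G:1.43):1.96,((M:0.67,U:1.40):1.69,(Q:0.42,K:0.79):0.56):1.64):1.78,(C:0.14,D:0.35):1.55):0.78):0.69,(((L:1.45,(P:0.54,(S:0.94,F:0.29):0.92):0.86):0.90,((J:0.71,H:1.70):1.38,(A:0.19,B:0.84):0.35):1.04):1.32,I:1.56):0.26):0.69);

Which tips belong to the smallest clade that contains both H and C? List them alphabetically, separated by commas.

A, B, C, D, E, F, G, H, I, J, K, L, M, O, P, Q, R, S, U

Tracing H: it sits inside (J,H).
Tracing C: it sits inside (C,D).
The smallest clade enclosing both is ((O,((((R,E),G),((M,U),(Q,K))),(C,D))),(((L,(P,(S,F))),((J,H),(A,B))),I)); the answer is its 19 terminal taxa in alphabetical order.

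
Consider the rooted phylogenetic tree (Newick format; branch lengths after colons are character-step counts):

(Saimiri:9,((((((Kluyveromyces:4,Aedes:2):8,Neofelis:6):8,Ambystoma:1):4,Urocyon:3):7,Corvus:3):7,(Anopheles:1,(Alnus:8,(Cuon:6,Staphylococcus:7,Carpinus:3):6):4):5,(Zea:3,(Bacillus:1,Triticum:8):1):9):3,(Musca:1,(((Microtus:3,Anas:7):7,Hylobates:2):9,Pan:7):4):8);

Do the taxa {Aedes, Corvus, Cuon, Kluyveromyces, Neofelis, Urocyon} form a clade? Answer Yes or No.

No

The MRCA of the listed taxa subtends ((((((Kluyveromyces,Aedes),Neofelis),Ambystoma),Urocyon),Corvus),(Anopheles,(Alnus,(Cuon,Staphylococcus,Carpinus))),(Zea,(Bacillus,Triticum))).
That clade also contains Alnus, Ambystoma, Anopheles, Bacillus, Carpinus, Staphylococcus, Triticum, Zea, which are not in the proposed group, so the group is not monophyletic.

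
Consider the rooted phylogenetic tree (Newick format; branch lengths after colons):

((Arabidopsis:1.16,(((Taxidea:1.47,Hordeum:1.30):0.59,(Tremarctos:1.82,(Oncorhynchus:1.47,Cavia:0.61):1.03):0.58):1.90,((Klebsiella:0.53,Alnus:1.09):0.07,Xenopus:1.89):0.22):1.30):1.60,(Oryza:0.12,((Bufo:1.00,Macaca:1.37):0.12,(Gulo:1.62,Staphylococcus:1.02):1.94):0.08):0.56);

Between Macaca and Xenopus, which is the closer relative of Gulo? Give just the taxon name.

Macaca

The MRCA of Gulo and Macaca subtends ((Bufo,Macaca),(Gulo,Staphylococcus)) (4 taxa).
The MRCA of Gulo and Xenopus is the root, subtending the entire tree (14 taxa).
The first is nested inside the second, so Gulo shares a more recent common ancestor with Macaca.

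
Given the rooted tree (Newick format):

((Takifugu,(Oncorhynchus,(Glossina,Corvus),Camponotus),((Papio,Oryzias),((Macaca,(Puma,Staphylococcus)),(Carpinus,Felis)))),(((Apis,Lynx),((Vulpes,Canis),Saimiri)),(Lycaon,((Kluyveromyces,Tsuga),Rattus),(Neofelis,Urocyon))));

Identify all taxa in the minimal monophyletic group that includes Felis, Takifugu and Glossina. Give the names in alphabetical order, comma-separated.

Camponotus, Carpinus, Corvus, Felis, Glossina, Macaca, Oncorhynchus, Oryzias, Papio, Puma, Staphylococcus, Takifugu

Tracing Felis: it sits inside (Carpinus,Felis).
Tracing Takifugu: it sits inside (Takifugu,(Oncorhynchus,(Glossina,Corvus),Camponotus),((Papio,Oryzias),((Macaca,(Puma,Staphylococcus)),(Carpinus,Felis)))).
Tracing Glossina: it sits inside (Glossina,Corvus).
The smallest clade enclosing all 3 is (Takifugu,(Oncorhynchus,(Glossina,Corvus),Camponotus),((Papio,Oryzias),((Macaca,(Puma,Staphylococcus)),(Carpinus,Felis)))); the answer is its 12 terminal taxa in alphabetical order.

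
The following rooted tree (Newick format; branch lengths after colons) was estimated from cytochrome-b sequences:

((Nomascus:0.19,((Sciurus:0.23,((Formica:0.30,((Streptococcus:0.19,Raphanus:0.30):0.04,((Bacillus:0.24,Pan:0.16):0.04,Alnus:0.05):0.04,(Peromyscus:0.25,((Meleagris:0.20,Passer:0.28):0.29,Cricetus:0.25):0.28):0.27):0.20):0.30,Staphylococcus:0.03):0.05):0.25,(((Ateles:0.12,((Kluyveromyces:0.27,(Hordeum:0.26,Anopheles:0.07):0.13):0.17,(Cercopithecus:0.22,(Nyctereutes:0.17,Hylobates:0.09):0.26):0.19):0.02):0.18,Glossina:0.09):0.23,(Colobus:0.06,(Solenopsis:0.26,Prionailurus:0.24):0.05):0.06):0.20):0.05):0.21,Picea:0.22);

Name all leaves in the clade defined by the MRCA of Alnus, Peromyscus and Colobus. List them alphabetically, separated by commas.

Alnus, Anopheles, Ateles, Bacillus, Cercopithecus, Colobus, Cricetus, Formica, Glossina, Hordeum, Hylobates, Kluyveromyces, Meleagris, Nyctereutes, Pan, Passer, Peromyscus, Prionailurus, Raphanus, Sciurus, Solenopsis, Staphylococcus, Streptococcus

Tracing Alnus: it sits inside ((Bacillus,Pan),Alnus).
Tracing Peromyscus: it sits inside (Peromyscus,((Meleagris,Passer),Cricetus)).
Tracing Colobus: it sits inside (Colobus,(Solenopsis,Prionailurus)).
The smallest clade enclosing all 3 is ((Sciurus,((Formica,((Streptococcus,Raphanus),((Bacillus,Pan),Alnus),(Peromyscus,((Meleagris,Passer),Cricetus)))),Staphylococcus)),(((Ateles,((Kluyveromyces,(Hordeum,Anopheles)),(Cercopithecus,(Nyctereutes,Hylobates)))),Glossina),(Colobus,(Solenopsis,Prionailurus)))); the answer is its 23 terminal taxa in alphabetical order.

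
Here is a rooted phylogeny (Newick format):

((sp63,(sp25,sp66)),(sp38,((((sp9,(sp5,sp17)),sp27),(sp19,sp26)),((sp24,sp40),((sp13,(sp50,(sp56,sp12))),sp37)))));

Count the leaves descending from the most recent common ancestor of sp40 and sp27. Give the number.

The MRCA of sp40 and sp27 is the node subtending ((((sp9,(sp5,sp17)),sp27),(sp19,sp26)),((sp24,sp40),((sp13,(sp50,(sp56,sp12))),sp37))).
That clade contains 13 terminal taxa: sp12, sp13, sp17, sp19, sp24, sp26, sp27, sp37, sp40, sp5, sp50, sp56, sp9.

13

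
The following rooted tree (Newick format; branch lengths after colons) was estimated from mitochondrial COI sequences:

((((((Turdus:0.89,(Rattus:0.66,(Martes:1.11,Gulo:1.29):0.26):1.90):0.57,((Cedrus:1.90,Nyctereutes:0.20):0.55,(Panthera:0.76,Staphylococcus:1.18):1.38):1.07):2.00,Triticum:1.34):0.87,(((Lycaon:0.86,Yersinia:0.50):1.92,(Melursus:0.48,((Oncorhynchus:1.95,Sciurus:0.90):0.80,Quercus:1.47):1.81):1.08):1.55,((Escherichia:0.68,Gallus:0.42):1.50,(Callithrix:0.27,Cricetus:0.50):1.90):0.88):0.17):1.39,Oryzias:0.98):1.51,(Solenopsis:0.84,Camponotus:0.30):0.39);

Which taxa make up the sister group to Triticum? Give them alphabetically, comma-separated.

Triticum attaches to the tree at the node subtending (((Turdus,(Rattus,(Martes,Gulo))),((Cedrus,Nyctereutes),(Panthera,Staphylococcus))),Triticum).
The other lineage descending from that same node — the sister group — is ((Turdus,(Rattus,(Martes,Gulo))),((Cedrus,Nyctereutes),(Panthera,Staphylococcus))); its 8 tips in alphabetical order are the answer.

Cedrus, Gulo, Martes, Nyctereutes, Panthera, Rattus, Staphylococcus, Turdus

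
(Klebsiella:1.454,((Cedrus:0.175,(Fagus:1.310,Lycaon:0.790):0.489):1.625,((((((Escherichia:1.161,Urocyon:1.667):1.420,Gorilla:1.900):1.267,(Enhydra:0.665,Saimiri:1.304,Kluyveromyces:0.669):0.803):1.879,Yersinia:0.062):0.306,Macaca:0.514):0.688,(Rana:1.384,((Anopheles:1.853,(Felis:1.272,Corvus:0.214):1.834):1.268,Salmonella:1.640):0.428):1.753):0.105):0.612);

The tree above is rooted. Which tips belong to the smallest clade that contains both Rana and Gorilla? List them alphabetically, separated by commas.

Anopheles, Corvus, Enhydra, Escherichia, Felis, Gorilla, Kluyveromyces, Macaca, Rana, Saimiri, Salmonella, Urocyon, Yersinia

Tracing Rana: it sits inside (Rana,((Anopheles,(Felis,Corvus)),Salmonella)).
Tracing Gorilla: it sits inside ((Escherichia,Urocyon),Gorilla).
The smallest clade enclosing both is ((((((Escherichia,Urocyon),Gorilla),(Enhydra,Saimiri,Kluyveromyces)),Yersinia),Macaca),(Rana,((Anopheles,(Felis,Corvus)),Salmonella))); the answer is its 13 terminal taxa in alphabetical order.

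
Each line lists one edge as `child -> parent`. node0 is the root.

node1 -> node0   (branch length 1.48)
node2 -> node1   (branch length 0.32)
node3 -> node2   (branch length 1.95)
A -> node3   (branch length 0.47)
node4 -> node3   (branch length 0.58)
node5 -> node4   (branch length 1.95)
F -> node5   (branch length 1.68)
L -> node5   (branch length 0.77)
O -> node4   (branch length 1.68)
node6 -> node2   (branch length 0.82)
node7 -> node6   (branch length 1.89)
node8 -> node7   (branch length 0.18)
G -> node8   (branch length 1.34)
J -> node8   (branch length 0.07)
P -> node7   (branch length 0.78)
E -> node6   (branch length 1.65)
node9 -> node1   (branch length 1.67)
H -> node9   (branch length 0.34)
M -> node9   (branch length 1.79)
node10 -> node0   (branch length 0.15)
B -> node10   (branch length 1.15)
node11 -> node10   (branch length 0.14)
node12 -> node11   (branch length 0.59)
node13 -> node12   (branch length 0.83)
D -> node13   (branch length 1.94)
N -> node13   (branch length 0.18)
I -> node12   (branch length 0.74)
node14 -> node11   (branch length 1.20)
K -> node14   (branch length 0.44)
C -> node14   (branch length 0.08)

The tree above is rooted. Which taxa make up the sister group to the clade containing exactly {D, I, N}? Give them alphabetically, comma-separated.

C, K

The clade containing exactly {D, I, N} attaches to the tree at the node subtending (((D,N),I),(K,C)).
The other lineage descending from that same node — the sister group — is (K,C); its 2 tips in alphabetical order are the answer.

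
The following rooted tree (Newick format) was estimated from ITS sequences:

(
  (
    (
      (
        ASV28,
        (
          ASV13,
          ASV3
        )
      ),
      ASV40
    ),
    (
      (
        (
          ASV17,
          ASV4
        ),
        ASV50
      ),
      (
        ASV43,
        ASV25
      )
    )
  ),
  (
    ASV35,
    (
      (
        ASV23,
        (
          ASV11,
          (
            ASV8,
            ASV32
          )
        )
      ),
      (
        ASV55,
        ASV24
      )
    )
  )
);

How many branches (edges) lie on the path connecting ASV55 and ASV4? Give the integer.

The MRCA of ASV55 and ASV4 is the root of the tree.
From ASV55 up to that node: 4 branches. From ASV4 up to the same node: 5 branches. Total: 4 + 5 = 9.

9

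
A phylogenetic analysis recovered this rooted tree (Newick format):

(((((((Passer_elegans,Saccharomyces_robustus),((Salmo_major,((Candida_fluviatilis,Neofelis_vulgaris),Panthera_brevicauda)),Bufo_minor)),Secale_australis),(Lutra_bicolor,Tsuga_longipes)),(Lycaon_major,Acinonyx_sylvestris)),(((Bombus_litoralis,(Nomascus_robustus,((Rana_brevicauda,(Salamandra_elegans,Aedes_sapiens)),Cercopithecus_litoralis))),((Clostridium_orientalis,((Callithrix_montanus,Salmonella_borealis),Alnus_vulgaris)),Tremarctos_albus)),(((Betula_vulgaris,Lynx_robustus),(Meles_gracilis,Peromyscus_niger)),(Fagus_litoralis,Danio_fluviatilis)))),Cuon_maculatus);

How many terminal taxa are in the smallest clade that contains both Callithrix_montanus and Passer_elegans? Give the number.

The MRCA of Callithrix_montanus and Passer_elegans is the node subtending ((((((Passer_elegans,Saccharomyces_robustus),((Salmo_major,((Candida_fluviatilis,Neofelis_vulgaris),Panthera_brevicauda)),Bufo_minor)),Secale_australis),(Lutra_bicolor,Tsuga_longipes)),(Lycaon_major,Acinonyx_sylvestris)),(((Bombus_litoralis,(Nomascus_robustus,((Rana_brevicauda,(Salamandra_elegans,Aedes_sapiens)),Cercopithecus_litoralis))),((Clostridium_orientalis,((Callithrix_montanus,Salmonella_borealis),Alnus_vulgaris)),Tremarctos_albus)),(((Betula_vulgaris,Lynx_robustus),(Meles_gracilis,Peromyscus_niger)),(Fagus_litoralis,Danio_fluviatilis)))).
That clade contains 29 terminal taxa: Acinonyx_sylvestris, Aedes_sapiens, Alnus_vulgaris, Betula_vulgaris, Bombus_litoralis, Bufo_minor, Callithrix_montanus, Candida_fluviatilis, Cercopithecus_litoralis, Clostridium_orientalis, Danio_fluviatilis, Fagus_litoralis, Lutra_bicolor, Lycaon_major, Lynx_robustus, Meles_gracilis, Neofelis_vulgaris, Nomascus_robustus, Panthera_brevicauda, Passer_elegans, Peromyscus_niger, Rana_brevicauda, Saccharomyces_robustus, Salamandra_elegans, Salmo_major, Salmonella_borealis, Secale_australis, Tremarctos_albus, Tsuga_longipes.

29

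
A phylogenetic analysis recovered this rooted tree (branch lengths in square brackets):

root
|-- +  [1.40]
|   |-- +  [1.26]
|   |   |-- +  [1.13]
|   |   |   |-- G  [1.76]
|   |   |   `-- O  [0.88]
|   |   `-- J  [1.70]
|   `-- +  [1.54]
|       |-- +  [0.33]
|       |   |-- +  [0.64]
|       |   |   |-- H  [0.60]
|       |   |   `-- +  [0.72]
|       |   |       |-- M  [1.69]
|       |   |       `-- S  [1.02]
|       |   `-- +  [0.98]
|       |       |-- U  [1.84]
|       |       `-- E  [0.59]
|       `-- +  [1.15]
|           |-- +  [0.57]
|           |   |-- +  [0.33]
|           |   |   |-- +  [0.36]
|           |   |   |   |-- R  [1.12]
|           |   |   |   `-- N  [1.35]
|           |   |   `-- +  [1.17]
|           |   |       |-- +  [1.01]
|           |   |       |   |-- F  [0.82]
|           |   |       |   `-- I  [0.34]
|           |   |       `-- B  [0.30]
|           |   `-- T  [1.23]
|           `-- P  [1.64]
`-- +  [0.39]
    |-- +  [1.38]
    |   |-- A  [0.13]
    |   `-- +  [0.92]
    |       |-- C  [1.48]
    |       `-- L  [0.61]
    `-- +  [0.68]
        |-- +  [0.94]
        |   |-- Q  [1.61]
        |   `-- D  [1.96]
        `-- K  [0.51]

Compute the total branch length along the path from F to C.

12.16

The path runs F → … → MRCA → … → C; the MRCA is the root of the tree.
Branch lengths along that path: 0.82 + 1.01 + 1.17 + 0.33 + 0.57 + 1.15 + 1.54 + 1.40 + 0.39 + 1.38 + 0.92 + 1.48 = 12.16.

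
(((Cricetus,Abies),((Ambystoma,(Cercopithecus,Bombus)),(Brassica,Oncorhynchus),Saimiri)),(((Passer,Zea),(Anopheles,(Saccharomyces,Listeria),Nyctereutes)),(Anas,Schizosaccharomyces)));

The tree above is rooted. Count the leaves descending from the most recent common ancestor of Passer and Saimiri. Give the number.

16

The MRCA of Passer and Saimiri is the root, so the clade is the entire tree.
That clade contains 16 terminal taxa: Abies, Ambystoma, Anas, Anopheles, Bombus, Brassica, Cercopithecus, Cricetus, Listeria, Nyctereutes, Oncorhynchus, Passer, Saccharomyces, Saimiri, Schizosaccharomyces, Zea.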